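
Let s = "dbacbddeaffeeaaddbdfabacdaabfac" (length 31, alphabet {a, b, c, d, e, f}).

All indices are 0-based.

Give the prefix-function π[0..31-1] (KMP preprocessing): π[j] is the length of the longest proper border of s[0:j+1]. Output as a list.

[0, 0, 0, 0, 0, 1, 1, 0, 0, 0, 0, 0, 0, 0, 0, 1, 1, 2, 1, 0, 0, 0, 0, 0, 1, 0, 0, 0, 0, 0, 0]

π[0] = 0
j=1 s[j]='b': π[1]=0 (border '')
j=2 s[j]='a': π[2]=0 (border '')
j=3 s[j]='c': π[3]=0 (border '')
j=4 s[j]='b': π[4]=0 (border '')
j=5 s[j]='d': π[5]=1 (border 'd')
j=6 s[j]='d': k: 1→0; π[6]=1 (border 'd')
j=7 s[j]='e': k: 1→0; π[7]=0 (border '')
j=8 s[j]='a': π[8]=0 (border '')
j=9 s[j]='f': π[9]=0 (border '')
j=10 s[j]='f': π[10]=0 (border '')
j=11 s[j]='e': π[11]=0 (border '')
j=12 s[j]='e': π[12]=0 (border '')
j=13 s[j]='a': π[13]=0 (border '')
j=14 s[j]='a': π[14]=0 (border '')
j=15 s[j]='d': π[15]=1 (border 'd')
j=16 s[j]='d': k: 1→0; π[16]=1 (border 'd')
j=17 s[j]='b': π[17]=2 (border 'db')
j=18 s[j]='d': k: 2→0; π[18]=1 (border 'd')
j=19 s[j]='f': k: 1→0; π[19]=0 (border '')
j=20 s[j]='a': π[20]=0 (border '')
j=21 s[j]='b': π[21]=0 (border '')
j=22 s[j]='a': π[22]=0 (border '')
j=23 s[j]='c': π[23]=0 (border '')
j=24 s[j]='d': π[24]=1 (border 'd')
j=25 s[j]='a': k: 1→0; π[25]=0 (border '')
j=26 s[j]='a': π[26]=0 (border '')
j=27 s[j]='b': π[27]=0 (border '')
j=28 s[j]='f': π[28]=0 (border '')
j=29 s[j]='a': π[29]=0 (border '')
j=30 s[j]='c': π[30]=0 (border '')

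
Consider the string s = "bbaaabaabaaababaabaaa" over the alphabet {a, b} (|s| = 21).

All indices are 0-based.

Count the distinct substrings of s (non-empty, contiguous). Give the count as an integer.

sorted suffixes:
  #0 SA[0]=20  'a'
  #1 SA[1]=19  'aa'
  #2 SA[2]=18  'aaa'
  #3 SA[3]=2  'aaabaabaaababaabaaa'
  #4 SA[4]=9  'aaababaabaaa'
  #5 SA[5]=15  'aabaaa'
  #6 SA[6]=6  'aabaaababaabaaa'
  #7 SA[7]=3  'aabaabaaababaabaaa'
  #8 SA[8]=10  'aababaabaaa'
  #9 SA[9]=16  'abaaa'
  #10 SA[10]=7  'abaaababaabaaa'
  #11 SA[11]=13  'abaabaaa'
  #12 SA[12]=4  'abaabaaababaabaaa'
  #13 SA[13]=11  'ababaabaaa'
  #14 SA[14]=17  'baaa'
  #15 SA[15]=1  'baaabaabaaababaabaaa'
  #16 SA[16]=8  'baaababaabaaa'
  #17 SA[17]=14  'baabaaa'
  #18 SA[18]=5  'baabaaababaabaaa'
  #19 SA[19]=12  'babaabaaa'
  #20 SA[20]=0  'bbaaabaabaaababaabaaa'

SA = [20, 19, 18, 2, 9, 15, 6, 3, 10, 16, 7, 13, 4, 11, 17, 1, 8, 14, 5, 12, 0]
rank  pair      lcp
   1  s[20:],s[19:]  1  'a'
   2  s[19:],s[18:]  2  'aa'
   3  s[18:],s[2:]  3  'aaa'
   4  s[2:],s[9:]  5  'aaaba'
   5  s[9:],s[15:]  2  'aa'
   6  s[15:],s[6:]  6  'aabaaa'
   7  s[6:],s[3:]  5  'aabaa'
   8  s[3:],s[10:]  4  'aaba'
   9  s[10:],s[16:]  1  'a'
  10  s[16:],s[7:]  5  'abaaa'
  11  s[7:],s[13:]  4  'abaa'
  12  s[13:],s[4:]  8  'abaabaaa'
  13  s[4:],s[11:]  3  'aba'
  14  s[11:],s[17:]  0  ''
  15  s[17:],s[1:]  4  'baaa'
  16  s[1:],s[8:]  6  'baaaba'
  17  s[8:],s[14:]  3  'baa'
  18  s[14:],s[5:]  7  'baabaaa'
  19  s[5:],s[12:]  2  'ba'
  20  s[12:],s[0:]  1  'b'

n(n+1)/2 = 21·22/2 = 231
Σ LCP = 0 + 1 + 2 + 3 + 5 + 2 + 6 + 5 + 4 + 1 + 5 + 4 + 8 + 3 + 0 + 4 + 6 + 3 + 7 + 2 + 1 = 72
distinct = 231 − 72 = 159

159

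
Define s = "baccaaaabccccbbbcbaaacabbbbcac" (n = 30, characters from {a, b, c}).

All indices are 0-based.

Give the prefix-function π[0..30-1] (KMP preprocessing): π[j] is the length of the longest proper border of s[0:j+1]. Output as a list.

π[0] = 0
j=1 s[j]='a': π[1]=0 (border '')
j=2 s[j]='c': π[2]=0 (border '')
j=3 s[j]='c': π[3]=0 (border '')
j=4 s[j]='a': π[4]=0 (border '')
j=5 s[j]='a': π[5]=0 (border '')
j=6 s[j]='a': π[6]=0 (border '')
j=7 s[j]='a': π[7]=0 (border '')
j=8 s[j]='b': π[8]=1 (border 'b')
j=9 s[j]='c': k: 1→0; π[9]=0 (border '')
j=10 s[j]='c': π[10]=0 (border '')
j=11 s[j]='c': π[11]=0 (border '')
j=12 s[j]='c': π[12]=0 (border '')
j=13 s[j]='b': π[13]=1 (border 'b')
j=14 s[j]='b': k: 1→0; π[14]=1 (border 'b')
j=15 s[j]='b': k: 1→0; π[15]=1 (border 'b')
j=16 s[j]='c': k: 1→0; π[16]=0 (border '')
j=17 s[j]='b': π[17]=1 (border 'b')
j=18 s[j]='a': π[18]=2 (border 'ba')
j=19 s[j]='a': k: 2→0; π[19]=0 (border '')
j=20 s[j]='a': π[20]=0 (border '')
j=21 s[j]='c': π[21]=0 (border '')
j=22 s[j]='a': π[22]=0 (border '')
j=23 s[j]='b': π[23]=1 (border 'b')
j=24 s[j]='b': k: 1→0; π[24]=1 (border 'b')
j=25 s[j]='b': k: 1→0; π[25]=1 (border 'b')
j=26 s[j]='b': k: 1→0; π[26]=1 (border 'b')
j=27 s[j]='c': k: 1→0; π[27]=0 (border '')
j=28 s[j]='a': π[28]=0 (border '')
j=29 s[j]='c': π[29]=0 (border '')

[0, 0, 0, 0, 0, 0, 0, 0, 1, 0, 0, 0, 0, 1, 1, 1, 0, 1, 2, 0, 0, 0, 0, 1, 1, 1, 1, 0, 0, 0]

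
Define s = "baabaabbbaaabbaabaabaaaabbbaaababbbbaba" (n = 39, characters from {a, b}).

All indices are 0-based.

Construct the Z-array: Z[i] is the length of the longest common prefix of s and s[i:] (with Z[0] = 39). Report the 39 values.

Z[0]=39
i=1: i≥r, start 0; Z[1]=0
i=2: i≥r, start 0; Z[2]=0
i=3: i≥r, start 0; Z[3]=4 grow→box=[3,7)
i=4: min(r-i=3, Z[1]=0)=0; Z[4]=0
i=5: min(r-i=2, Z[2]=0)=0; Z[5]=0
i=6: min(r-i=1, Z[3]=4)=1; Z[6]=1
i=7: i≥r, start 0; Z[7]=1 grow→box=[7,8)
i=8: i≥r, start 0; Z[8]=3 grow→box=[8,11)
i=9: min(r-i=2, Z[1]=0)=0; Z[9]=0
i=10: min(r-i=1, Z[2]=0)=0; Z[10]=0
i=11: i≥r, start 0; Z[11]=0
i=12: i≥r, start 0; Z[12]=1 grow→box=[12,13)
i=13: i≥r, start 0; Z[13]=7 grow→box=[13,20)
i=14: min(r-i=6, Z[1]=0)=0; Z[14]=0
i=15: min(r-i=5, Z[2]=0)=0; Z[15]=0
i=16: min(r-i=4, Z[3]=4)=4; Z[16]=6 grow→box=[16,22)
i=17: min(r-i=5, Z[1]=0)=0; Z[17]=0
i=18: min(r-i=4, Z[2]=0)=0; Z[18]=0
i=19: min(r-i=3, Z[3]=4)=3; Z[19]=3
i=20: min(r-i=2, Z[4]=0)=0; Z[20]=0
i=21: min(r-i=1, Z[5]=0)=0; Z[21]=0
i=22: i≥r, start 0; Z[22]=0
i=23: i≥r, start 0; Z[23]=0
i=24: i≥r, start 0; Z[24]=1 grow→box=[24,25)
i=25: i≥r, start 0; Z[25]=1 grow→box=[25,26)
i=26: i≥r, start 0; Z[26]=3 grow→box=[26,29)
i=27: min(r-i=2, Z[1]=0)=0; Z[27]=0
i=28: min(r-i=1, Z[2]=0)=0; Z[28]=0
i=29: i≥r, start 0; Z[29]=0
i=30: i≥r, start 0; Z[30]=2 grow→box=[30,32)
i=31: min(r-i=1, Z[1]=0)=0; Z[31]=0
i=32: i≥r, start 0; Z[32]=1 grow→box=[32,33)
i=33: i≥r, start 0; Z[33]=1 grow→box=[33,34)
i=34: i≥r, start 0; Z[34]=1 grow→box=[34,35)
i=35: i≥r, start 0; Z[35]=2 grow→box=[35,37)
i=36: min(r-i=1, Z[1]=0)=0; Z[36]=0
i=37: i≥r, start 0; Z[37]=2 grow→box=[37,39)
i=38: min(r-i=1, Z[1]=0)=0; Z[38]=0

[39, 0, 0, 4, 0, 0, 1, 1, 3, 0, 0, 0, 1, 7, 0, 0, 6, 0, 0, 3, 0, 0, 0, 0, 1, 1, 3, 0, 0, 0, 2, 0, 1, 1, 1, 2, 0, 2, 0]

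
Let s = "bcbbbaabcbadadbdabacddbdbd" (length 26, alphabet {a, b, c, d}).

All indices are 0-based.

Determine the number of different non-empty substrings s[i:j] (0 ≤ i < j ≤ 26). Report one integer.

sorted suffixes:
  #0 SA[0]=5  'aabcbadadbdabacddbdbd'
  #1 SA[1]=16  'abacddbdbd'
  #2 SA[2]=6  'abcbadadbdabacddbdbd'
  #3 SA[3]=18  'acddbdbd'
  #4 SA[4]=10  'adadbdabacddbdbd'
  #5 SA[5]=12  'adbdabacddbdbd'
  #6 SA[6]=4  'baabcbadadbdabacddbdbd'
  #7 SA[7]=17  'bacddbdbd'
  #8 SA[8]=9  'badadbdabacddbdbd'
  #9 SA[9]=3  'bbaabcbadadbdabacddbdbd'
  #10 SA[10]=2  'bbbaabcbadadbdabacddbdbd'
  #11 SA[11]=7  'bcbadadbdabacddbdbd'
  #12 SA[12]=0  'bcbbbaabcbadadbdabacddbdbd'
  #13 SA[13]=24  'bd'
  #14 SA[14]=14  'bdabacddbdbd'
  #15 SA[15]=22  'bdbd'
  #16 SA[16]=8  'cbadadbdabacddbdbd'
  #17 SA[17]=1  'cbbbaabcbadadbdabacddbdbd'
  #18 SA[18]=19  'cddbdbd'
  #19 SA[19]=25  'd'
  #20 SA[20]=15  'dabacddbdbd'
  #21 SA[21]=11  'dadbdabacddbdbd'
  #22 SA[22]=23  'dbd'
  #23 SA[23]=13  'dbdabacddbdbd'
  #24 SA[24]=21  'dbdbd'
  #25 SA[25]=20  'ddbdbd'

SA = [5, 16, 6, 18, 10, 12, 4, 17, 9, 3, 2, 7, 0, 24, 14, 22, 8, 1, 19, 25, 15, 11, 23, 13, 21, 20]
rank  pair      lcp
   1  s[5:],s[16:]  1  'a'
   2  s[16:],s[6:]  2  'ab'
   3  s[6:],s[18:]  1  'a'
   4  s[18:],s[10:]  1  'a'
   5  s[10:],s[12:]  2  'ad'
   6  s[12:],s[4:]  0  ''
   7  s[4:],s[17:]  2  'ba'
   8  s[17:],s[9:]  2  'ba'
   9  s[9:],s[3:]  1  'b'
  10  s[3:],s[2:]  2  'bb'
  11  s[2:],s[7:]  1  'b'
  12  s[7:],s[0:]  3  'bcb'
  13  s[0:],s[24:]  1  'b'
  14  s[24:],s[14:]  2  'bd'
  15  s[14:],s[22:]  2  'bd'
  16  s[22:],s[8:]  0  ''
  17  s[8:],s[1:]  2  'cb'
  18  s[1:],s[19:]  1  'c'
  19  s[19:],s[25:]  0  ''
  20  s[25:],s[15:]  1  'd'
  21  s[15:],s[11:]  2  'da'
  22  s[11:],s[23:]  1  'd'
  23  s[23:],s[13:]  3  'dbd'
  24  s[13:],s[21:]  3  'dbd'
  25  s[21:],s[20:]  1  'd'

n(n+1)/2 = 26·27/2 = 351
Σ LCP = 0 + 1 + 2 + 1 + 1 + 2 + 0 + 2 + 2 + 1 + 2 + 1 + 3 + 1 + 2 + 2 + 0 + 2 + 1 + 0 + 1 + 2 + 1 + 3 + 3 + 1 = 37
distinct = 351 − 37 = 314

314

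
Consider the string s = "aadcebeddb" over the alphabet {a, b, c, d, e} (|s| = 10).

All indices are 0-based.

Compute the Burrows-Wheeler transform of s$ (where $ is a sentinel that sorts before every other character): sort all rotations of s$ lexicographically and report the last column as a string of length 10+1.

b$adeddaecb

rank  rotation     last
    0  $aadcebeddb  b
    1  aadcebeddb$  $
    2  adcebeddb$a  a
    3  b$aadcebedd  d
    4  beddb$aadce  e
    5  cebeddb$aad  d
    6  db$aadcebed  d
    7  dcebeddb$aa  a
    8  ddb$aadcebe  e
    9  ebeddb$aadc  c
   10  eddb$aadceb  b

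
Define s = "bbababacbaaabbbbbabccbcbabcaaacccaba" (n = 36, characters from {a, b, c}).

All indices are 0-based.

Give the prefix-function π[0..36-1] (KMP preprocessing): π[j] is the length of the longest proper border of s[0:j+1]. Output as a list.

[0, 1, 0, 1, 0, 1, 0, 0, 1, 0, 0, 0, 1, 2, 2, 2, 2, 3, 4, 0, 0, 1, 0, 1, 0, 1, 0, 0, 0, 0, 0, 0, 0, 0, 1, 0]

π[0] = 0
j=1 s[j]='b': π[1]=1 (border 'b')
j=2 s[j]='a': k: 1→0; π[2]=0 (border '')
j=3 s[j]='b': π[3]=1 (border 'b')
j=4 s[j]='a': k: 1→0; π[4]=0 (border '')
j=5 s[j]='b': π[5]=1 (border 'b')
j=6 s[j]='a': k: 1→0; π[6]=0 (border '')
j=7 s[j]='c': π[7]=0 (border '')
j=8 s[j]='b': π[8]=1 (border 'b')
j=9 s[j]='a': k: 1→0; π[9]=0 (border '')
j=10 s[j]='a': π[10]=0 (border '')
j=11 s[j]='a': π[11]=0 (border '')
j=12 s[j]='b': π[12]=1 (border 'b')
j=13 s[j]='b': π[13]=2 (border 'bb')
j=14 s[j]='b': k: 2→1; π[14]=2 (border 'bb')
j=15 s[j]='b': k: 2→1; π[15]=2 (border 'bb')
j=16 s[j]='b': k: 2→1; π[16]=2 (border 'bb')
j=17 s[j]='a': π[17]=3 (border 'bba')
j=18 s[j]='b': π[18]=4 (border 'bbab')
j=19 s[j]='c': k: 4→1→0; π[19]=0 (border '')
j=20 s[j]='c': π[20]=0 (border '')
j=21 s[j]='b': π[21]=1 (border 'b')
j=22 s[j]='c': k: 1→0; π[22]=0 (border '')
j=23 s[j]='b': π[23]=1 (border 'b')
j=24 s[j]='a': k: 1→0; π[24]=0 (border '')
j=25 s[j]='b': π[25]=1 (border 'b')
j=26 s[j]='c': k: 1→0; π[26]=0 (border '')
j=27 s[j]='a': π[27]=0 (border '')
j=28 s[j]='a': π[28]=0 (border '')
j=29 s[j]='a': π[29]=0 (border '')
j=30 s[j]='c': π[30]=0 (border '')
j=31 s[j]='c': π[31]=0 (border '')
j=32 s[j]='c': π[32]=0 (border '')
j=33 s[j]='a': π[33]=0 (border '')
j=34 s[j]='b': π[34]=1 (border 'b')
j=35 s[j]='a': k: 1→0; π[35]=0 (border '')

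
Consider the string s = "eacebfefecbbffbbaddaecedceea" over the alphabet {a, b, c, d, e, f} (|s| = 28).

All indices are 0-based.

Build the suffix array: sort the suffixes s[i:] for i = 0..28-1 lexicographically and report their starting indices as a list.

[27, 1, 16, 19, 15, 14, 10, 4, 11, 9, 2, 21, 24, 18, 23, 17, 26, 0, 3, 8, 20, 22, 25, 6, 13, 7, 5, 12]

rank | idx | suffix
   0 |  27 | a
   1 |   1 | acebfefecbbffbbaddaecedceea
   2 |  16 | addaecedceea
   3 |  19 | aecedceea
   4 |  15 | baddaecedceea
   5 |  14 | bbaddaecedceea
   6 |  10 | bbffbbaddaecedceea
   7 |   4 | bfefecbbffbbaddaecedceea
   8 |  11 | bffbbaddaecedceea
   9 |   9 | cbbffbbaddaecedceea
  10 |   2 | cebfefecbbffbbaddaecedceea
  11 |  21 | cedceea
  12 |  24 | ceea
  13 |  18 | daecedceea
  14 |  23 | dceea
  15 |  17 | ddaecedceea
  16 |  26 | ea
  17 |   0 | eacebfefecbbffbbaddaecedceea
  18 |   3 | ebfefecbbffbbaddaecedceea
  19 |   8 | ecbbffbbaddaecedceea
  20 |  20 | ecedceea
  21 |  22 | edceea
  22 |  25 | eea
  23 |   6 | efecbbffbbaddaecedceea
  24 |  13 | fbbaddaecedceea
  25 |   7 | fecbbffbbaddaecedceea
  26 |   5 | fefecbbffbbaddaecedceea
  27 |  12 | ffbbaddaecedceea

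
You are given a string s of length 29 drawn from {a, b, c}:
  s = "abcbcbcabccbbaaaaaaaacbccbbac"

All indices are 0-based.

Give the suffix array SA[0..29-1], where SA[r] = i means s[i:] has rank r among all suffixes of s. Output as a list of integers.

[13, 14, 15, 16, 17, 18, 19, 0, 7, 27, 20, 12, 26, 11, 25, 5, 3, 1, 8, 22, 28, 6, 10, 24, 4, 2, 21, 9, 23]

rank | idx | suffix
   0 |  13 | aaaaaaaacbccbbac
   1 |  14 | aaaaaaacbccbbac
   2 |  15 | aaaaaacbccbbac
   3 |  16 | aaaaacbccbbac
   4 |  17 | aaaacbccbbac
   5 |  18 | aaacbccbbac
   6 |  19 | aacbccbbac
   7 |   0 | abcbcbcabccbbaaaaaaaacbccbbac
   8 |   7 | abccbbaaaaaaaacbccbbac
   9 |  27 | ac
  10 |  20 | acbccbbac
  11 |  12 | baaaaaaaacbccbbac
  12 |  26 | bac
  13 |  11 | bbaaaaaaaacbccbbac
  14 |  25 | bbac
  15 |   5 | bcabccbbaaaaaaaacbccbbac
  16 |   3 | bcbcabccbbaaaaaaaacbccbbac
  17 |   1 | bcbcbcabccbbaaaaaaaacbccbbac
  18 |   8 | bccbbaaaaaaaacbccbbac
  19 |  22 | bccbbac
  20 |  28 | c
  21 |   6 | cabccbbaaaaaaaacbccbbac
  22 |  10 | cbbaaaaaaaacbccbbac
  23 |  24 | cbbac
  24 |   4 | cbcabccbbaaaaaaaacbccbbac
  25 |   2 | cbcbcabccbbaaaaaaaacbccbbac
  26 |  21 | cbccbbac
  27 |   9 | ccbbaaaaaaaacbccbbac
  28 |  23 | ccbbac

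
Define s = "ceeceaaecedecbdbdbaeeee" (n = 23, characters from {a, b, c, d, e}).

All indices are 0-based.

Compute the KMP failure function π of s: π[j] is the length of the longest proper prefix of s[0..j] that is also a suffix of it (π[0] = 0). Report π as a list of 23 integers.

π[0] = 0
j=1 s[j]='e': π[1]=0 (border '')
j=2 s[j]='e': π[2]=0 (border '')
j=3 s[j]='c': π[3]=1 (border 'c')
j=4 s[j]='e': π[4]=2 (border 'ce')
j=5 s[j]='a': k: 2→0; π[5]=0 (border '')
j=6 s[j]='a': π[6]=0 (border '')
j=7 s[j]='e': π[7]=0 (border '')
j=8 s[j]='c': π[8]=1 (border 'c')
j=9 s[j]='e': π[9]=2 (border 'ce')
j=10 s[j]='d': k: 2→0; π[10]=0 (border '')
j=11 s[j]='e': π[11]=0 (border '')
j=12 s[j]='c': π[12]=1 (border 'c')
j=13 s[j]='b': k: 1→0; π[13]=0 (border '')
j=14 s[j]='d': π[14]=0 (border '')
j=15 s[j]='b': π[15]=0 (border '')
j=16 s[j]='d': π[16]=0 (border '')
j=17 s[j]='b': π[17]=0 (border '')
j=18 s[j]='a': π[18]=0 (border '')
j=19 s[j]='e': π[19]=0 (border '')
j=20 s[j]='e': π[20]=0 (border '')
j=21 s[j]='e': π[21]=0 (border '')
j=22 s[j]='e': π[22]=0 (border '')

[0, 0, 0, 1, 2, 0, 0, 0, 1, 2, 0, 0, 1, 0, 0, 0, 0, 0, 0, 0, 0, 0, 0]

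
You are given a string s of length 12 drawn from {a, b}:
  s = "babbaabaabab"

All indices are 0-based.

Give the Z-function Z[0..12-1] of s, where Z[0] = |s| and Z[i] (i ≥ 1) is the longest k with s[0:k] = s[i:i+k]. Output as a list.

Z[0]=12
i=1: i≥r, start 0; Z[1]=0
i=2: i≥r, start 0; Z[2]=1 grow→box=[2,3)
i=3: i≥r, start 0; Z[3]=2 grow→box=[3,5)
i=4: min(r-i=1, Z[1]=0)=0; Z[4]=0
i=5: i≥r, start 0; Z[5]=0
i=6: i≥r, start 0; Z[6]=2 grow→box=[6,8)
i=7: min(r-i=1, Z[1]=0)=0; Z[7]=0
i=8: i≥r, start 0; Z[8]=0
i=9: i≥r, start 0; Z[9]=3 grow→box=[9,12)
i=10: min(r-i=2, Z[1]=0)=0; Z[10]=0
i=11: min(r-i=1, Z[2]=1)=1; Z[11]=1

[12, 0, 1, 2, 0, 0, 2, 0, 0, 3, 0, 1]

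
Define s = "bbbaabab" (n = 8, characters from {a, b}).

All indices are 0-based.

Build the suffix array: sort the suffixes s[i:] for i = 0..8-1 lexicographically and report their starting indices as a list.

sorted suffixes:
  #0 SA[0]=3  'aabab'
  #1 SA[1]=6  'ab'
  #2 SA[2]=4  'abab'
  #3 SA[3]=7  'b'
  #4 SA[4]=2  'baabab'
  #5 SA[5]=5  'bab'
  #6 SA[6]=1  'bbaabab'
  #7 SA[7]=0  'bbbaabab'

[3, 6, 4, 7, 2, 5, 1, 0]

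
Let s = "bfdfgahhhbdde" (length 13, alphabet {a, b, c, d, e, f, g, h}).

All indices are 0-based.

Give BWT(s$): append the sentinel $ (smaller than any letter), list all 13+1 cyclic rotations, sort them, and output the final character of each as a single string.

egh$bdfdbdfhha

rank  rotation        last
    0  $bfdfgahhhbdde  e
    1  ahhhbdde$bfdfg  g
    2  bdde$bfdfgahhh  h
    3  bfdfgahhhbdde$  $
    4  dde$bfdfgahhhb  b
    5  de$bfdfgahhhbd  d
    6  dfgahhhbdde$bf  f
    7  e$bfdfgahhhbdd  d
    8  fdfgahhhbdde$b  b
    9  fgahhhbdde$bfd  d
   10  gahhhbdde$bfdf  f
   11  hbdde$bfdfgahh  h
   12  hhbdde$bfdfgah  h
   13  hhhbdde$bfdfga  a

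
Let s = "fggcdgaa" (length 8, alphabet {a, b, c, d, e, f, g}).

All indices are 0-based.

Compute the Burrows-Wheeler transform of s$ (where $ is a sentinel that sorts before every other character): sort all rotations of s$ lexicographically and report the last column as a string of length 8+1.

rank  rotation   last
    0  $fggcdgaa  a
    1  a$fggcdga  a
    2  aa$fggcdg  g
    3  cdgaa$fgg  g
    4  dgaa$fggc  c
    5  fggcdgaa$  $
    6  gaa$fggcd  d
    7  gcdgaa$fg  g
    8  ggcdgaa$f  f

aaggc$dgf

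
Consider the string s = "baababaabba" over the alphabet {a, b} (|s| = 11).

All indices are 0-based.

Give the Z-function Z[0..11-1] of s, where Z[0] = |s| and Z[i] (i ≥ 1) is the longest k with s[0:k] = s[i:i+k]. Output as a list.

[11, 0, 0, 2, 0, 4, 0, 0, 1, 2, 0]

Z[0]=11
i=1: outside box; Z[1]=0
i=2: outside box; Z[2]=0
i=3: outside box; Z[3]=2 extend→box=[3,5)
i=4: min(r-i=1, Z[1]=0)=0; Z[4]=0
i=5: outside box; Z[5]=4 extend→box=[5,9)
i=6: min(r-i=3, Z[1]=0)=0; Z[6]=0
i=7: min(r-i=2, Z[2]=0)=0; Z[7]=0
i=8: min(r-i=1, Z[3]=2)=1; Z[8]=1
i=9: outside box; Z[9]=2 extend→box=[9,11)
i=10: min(r-i=1, Z[1]=0)=0; Z[10]=0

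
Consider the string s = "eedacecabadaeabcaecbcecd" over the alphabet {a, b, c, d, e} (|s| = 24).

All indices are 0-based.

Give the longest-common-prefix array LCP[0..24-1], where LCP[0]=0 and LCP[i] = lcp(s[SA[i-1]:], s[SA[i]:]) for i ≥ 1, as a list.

rank | idx | suffix
   0 |   7 | abadaeabcaecbcecd
   1 |  13 | abcaecbcecd
   2 |   3 | acecabadaeabcaecbcecd
   3 |   9 | adaeabcaecbcecd
   4 |  11 | aeabcaecbcecd
   5 |  16 | aecbcecd
   6 |   8 | badaeabcaecbcecd
   7 |  14 | bcaecbcecd
   8 |  19 | bcecd
   9 |   6 | cabadaeabcaecbcecd
  10 |  15 | caecbcecd
  11 |  18 | cbcecd
  12 |  22 | cd
  13 |   4 | cecabadaeabcaecbcecd
  14 |  20 | cecd
  15 |  23 | d
  16 |   2 | dacecabadaeabcaecbcecd
  17 |  10 | daeabcaecbcecd
  18 |  12 | eabcaecbcecd
  19 |   5 | ecabadaeabcaecbcecd
  20 |  17 | ecbcecd
  21 |  21 | ecd
  22 |   1 | edacecabadaeabcaecbcecd
  23 |   0 | eedacecabadaeabcaecbcecd

SA = [7, 13, 3, 9, 11, 16, 8, 14, 19, 6, 15, 18, 22, 4, 20, 23, 2, 10, 12, 5, 17, 21, 1, 0]
i: (SA[i-1],SA[i]) lcp shared
  1: (7,13) 2 'ab'
  2: (13,3) 1 'a'
  3: (3,9) 1 'a'
  4: (9,11) 1 'a'
  5: (11,16) 2 'ae'
  6: (16,8) 0 ''
  7: (8,14) 1 'b'
  8: (14,19) 2 'bc'
  9: (19,6) 0 ''
  10: (6,15) 2 'ca'
  11: (15,18) 1 'c'
  12: (18,22) 1 'c'
  13: (22,4) 1 'c'
  14: (4,20) 3 'cec'
  15: (20,23) 0 ''
  16: (23,2) 1 'd'
  17: (2,10) 2 'da'
  18: (10,12) 0 ''
  19: (12,5) 1 'e'
  20: (5,17) 2 'ec'
  21: (17,21) 2 'ec'
  22: (21,1) 1 'e'
  23: (1,0) 1 'e'

[0, 2, 1, 1, 1, 2, 0, 1, 2, 0, 2, 1, 1, 1, 3, 0, 1, 2, 0, 1, 2, 2, 1, 1]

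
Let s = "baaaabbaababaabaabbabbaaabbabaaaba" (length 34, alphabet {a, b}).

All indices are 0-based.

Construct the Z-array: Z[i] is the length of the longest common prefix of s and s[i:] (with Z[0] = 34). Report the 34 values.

[34, 0, 0, 0, 0, 1, 3, 0, 0, 2, 0, 3, 0, 0, 3, 0, 0, 1, 2, 0, 1, 4, 0, 0, 0, 1, 2, 0, 4, 0, 0, 0, 2, 0]

Z[0]=34
i=1: fresh scan; Z[1]=0
i=2: fresh scan; Z[2]=0
i=3: fresh scan; Z[3]=0
i=4: fresh scan; Z[4]=0
i=5: fresh scan; Z[5]=1 extend→box=[5,6)
i=6: fresh scan; Z[6]=3 extend→box=[6,9)
i=7: min(r-i=2, Z[1]=0)=0; Z[7]=0
i=8: min(r-i=1, Z[2]=0)=0; Z[8]=0
i=9: fresh scan; Z[9]=2 extend→box=[9,11)
i=10: min(r-i=1, Z[1]=0)=0; Z[10]=0
i=11: fresh scan; Z[11]=3 extend→box=[11,14)
i=12: min(r-i=2, Z[1]=0)=0; Z[12]=0
i=13: min(r-i=1, Z[2]=0)=0; Z[13]=0
i=14: fresh scan; Z[14]=3 extend→box=[14,17)
i=15: min(r-i=2, Z[1]=0)=0; Z[15]=0
i=16: min(r-i=1, Z[2]=0)=0; Z[16]=0
i=17: fresh scan; Z[17]=1 extend→box=[17,18)
i=18: fresh scan; Z[18]=2 extend→box=[18,20)
i=19: min(r-i=1, Z[1]=0)=0; Z[19]=0
i=20: fresh scan; Z[20]=1 extend→box=[20,21)
i=21: fresh scan; Z[21]=4 extend→box=[21,25)
i=22: min(r-i=3, Z[1]=0)=0; Z[22]=0
i=23: min(r-i=2, Z[2]=0)=0; Z[23]=0
i=24: min(r-i=1, Z[3]=0)=0; Z[24]=0
i=25: fresh scan; Z[25]=1 extend→box=[25,26)
i=26: fresh scan; Z[26]=2 extend→box=[26,28)
i=27: min(r-i=1, Z[1]=0)=0; Z[27]=0
i=28: fresh scan; Z[28]=4 extend→box=[28,32)
i=29: min(r-i=3, Z[1]=0)=0; Z[29]=0
i=30: min(r-i=2, Z[2]=0)=0; Z[30]=0
i=31: min(r-i=1, Z[3]=0)=0; Z[31]=0
i=32: fresh scan; Z[32]=2 extend→box=[32,34)
i=33: min(r-i=1, Z[1]=0)=0; Z[33]=0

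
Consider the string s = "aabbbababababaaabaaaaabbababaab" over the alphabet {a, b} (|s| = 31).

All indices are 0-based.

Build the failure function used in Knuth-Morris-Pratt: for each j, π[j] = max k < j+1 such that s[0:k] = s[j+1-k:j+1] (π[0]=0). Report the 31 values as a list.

π[0] = 0
j=1 s[j]='a': π[1]=1 (border 'a')
j=2 s[j]='b': k: 1→0; π[2]=0 (border '')
j=3 s[j]='b': π[3]=0 (border '')
j=4 s[j]='b': π[4]=0 (border '')
j=5 s[j]='a': π[5]=1 (border 'a')
j=6 s[j]='b': k: 1→0; π[6]=0 (border '')
j=7 s[j]='a': π[7]=1 (border 'a')
j=8 s[j]='b': k: 1→0; π[8]=0 (border '')
j=9 s[j]='a': π[9]=1 (border 'a')
j=10 s[j]='b': k: 1→0; π[10]=0 (border '')
j=11 s[j]='a': π[11]=1 (border 'a')
j=12 s[j]='b': k: 1→0; π[12]=0 (border '')
j=13 s[j]='a': π[13]=1 (border 'a')
j=14 s[j]='a': π[14]=2 (border 'aa')
j=15 s[j]='a': k: 2→1; π[15]=2 (border 'aa')
j=16 s[j]='b': π[16]=3 (border 'aab')
j=17 s[j]='a': k: 3→0; π[17]=1 (border 'a')
j=18 s[j]='a': π[18]=2 (border 'aa')
j=19 s[j]='a': k: 2→1; π[19]=2 (border 'aa')
j=20 s[j]='a': k: 2→1; π[20]=2 (border 'aa')
j=21 s[j]='a': k: 2→1; π[21]=2 (border 'aa')
j=22 s[j]='b': π[22]=3 (border 'aab')
j=23 s[j]='b': π[23]=4 (border 'aabb')
j=24 s[j]='a': k: 4→0; π[24]=1 (border 'a')
j=25 s[j]='b': k: 1→0; π[25]=0 (border '')
j=26 s[j]='a': π[26]=1 (border 'a')
j=27 s[j]='b': k: 1→0; π[27]=0 (border '')
j=28 s[j]='a': π[28]=1 (border 'a')
j=29 s[j]='a': π[29]=2 (border 'aa')
j=30 s[j]='b': π[30]=3 (border 'aab')

[0, 1, 0, 0, 0, 1, 0, 1, 0, 1, 0, 1, 0, 1, 2, 2, 3, 1, 2, 2, 2, 2, 3, 4, 1, 0, 1, 0, 1, 2, 3]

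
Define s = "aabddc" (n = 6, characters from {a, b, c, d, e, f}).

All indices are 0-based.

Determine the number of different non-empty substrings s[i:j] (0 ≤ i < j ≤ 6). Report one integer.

19

rank→(start, suffix):
  0 → (0, 'aabddc')
  1 → (1, 'abddc')
  2 → (2, 'bddc')
  3 → (5, 'c')
  4 → (4, 'dc')
  5 → (3, 'ddc')

SA = [0, 1, 2, 5, 4, 3]
rank  pair      lcp
   1  s[0:],s[1:]  1  'a'
   2  s[1:],s[2:]  0  ''
   3  s[2:],s[5:]  0  ''
   4  s[5:],s[4:]  0  ''
   5  s[4:],s[3:]  1  'd'

n(n+1)/2 = 6·7/2 = 21
Σ LCP = 0 + 1 + 0 + 0 + 0 + 1 = 2
distinct = 21 − 2 = 19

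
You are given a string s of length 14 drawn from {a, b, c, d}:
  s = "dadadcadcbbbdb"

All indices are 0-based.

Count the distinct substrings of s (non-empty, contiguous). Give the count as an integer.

rank→(start, suffix):
  0 → (1, 'adadcadcbbbdb')
  1 → (3, 'adcadcbbbdb')
  2 → (6, 'adcbbbdb')
  3 → (13, 'b')
  4 → (9, 'bbbdb')
  5 → (10, 'bbdb')
  6 → (11, 'bdb')
  7 → (5, 'cadcbbbdb')
  8 → (8, 'cbbbdb')
  9 → (0, 'dadadcadcbbbdb')
  10 → (2, 'dadcadcbbbdb')
  11 → (12, 'db')
  12 → (4, 'dcadcbbbdb')
  13 → (7, 'dcbbbdb')

SA = [1, 3, 6, 13, 9, 10, 11, 5, 8, 0, 2, 12, 4, 7]
i: (SA[i-1],SA[i]) lcp shared
  1: (1,3) 2 'ad'
  2: (3,6) 3 'adc'
  3: (6,13) 0 ''
  4: (13,9) 1 'b'
  5: (9,10) 2 'bb'
  6: (10,11) 1 'b'
  7: (11,5) 0 ''
  8: (5,8) 1 'c'
  9: (8,0) 0 ''
  10: (0,2) 3 'dad'
  11: (2,12) 1 'd'
  12: (12,4) 1 'd'
  13: (4,7) 2 'dc'

n(n+1)/2 = 14·15/2 = 105
Σ LCP = 0 + 2 + 3 + 0 + 1 + 2 + 1 + 0 + 1 + 0 + 3 + 1 + 1 + 2 = 17
distinct = 105 − 17 = 88

88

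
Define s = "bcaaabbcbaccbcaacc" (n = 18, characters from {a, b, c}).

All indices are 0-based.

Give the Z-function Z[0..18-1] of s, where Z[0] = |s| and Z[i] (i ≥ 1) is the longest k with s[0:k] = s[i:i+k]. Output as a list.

Z[0]=18
i=1: outside box; Z[1]=0
i=2: outside box; Z[2]=0
i=3: outside box; Z[3]=0
i=4: outside box; Z[4]=0
i=5: outside box; Z[5]=1 grow→box=[5,6)
i=6: outside box; Z[6]=2 grow→box=[6,8)
i=7: min(r-i=1, Z[1]=0)=0; Z[7]=0
i=8: outside box; Z[8]=1 grow→box=[8,9)
i=9: outside box; Z[9]=0
i=10: outside box; Z[10]=0
i=11: outside box; Z[11]=0
i=12: outside box; Z[12]=4 grow→box=[12,16)
i=13: min(r-i=3, Z[1]=0)=0; Z[13]=0
i=14: min(r-i=2, Z[2]=0)=0; Z[14]=0
i=15: min(r-i=1, Z[3]=0)=0; Z[15]=0
i=16: outside box; Z[16]=0
i=17: outside box; Z[17]=0

[18, 0, 0, 0, 0, 1, 2, 0, 1, 0, 0, 0, 4, 0, 0, 0, 0, 0]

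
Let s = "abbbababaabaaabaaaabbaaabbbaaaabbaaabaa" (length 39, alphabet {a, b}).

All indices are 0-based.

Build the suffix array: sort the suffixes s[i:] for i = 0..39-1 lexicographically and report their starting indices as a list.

rank | idx | suffix
   0 |  38 | a
   1 |  37 | aa
   2 |  27 | aaaabbaaabaa
   3 |  15 | aaaabbaaabbbaaaabbaaabaa
   4 |  33 | aaabaa
   5 |  11 | aaabaaaabbaaabbbaaaabbaaabaa
   6 |  28 | aaabbaaabaa
   7 |  16 | aaabbaaabbbaaaabbaaabaa
   8 |  21 | aaabbbaaaabbaaabaa
   9 |  34 | aabaa
  10 |  12 | aabaaaabbaaabbbaaaabbaaabaa
  11 |   8 | aabaaabaaaabbaaabbbaaaabbaaabaa
  12 |  29 | aabbaaabaa
  13 |  17 | aabbaaabbbaaaabbaaabaa
  14 |  22 | aabbbaaaabbaaabaa
  15 |  35 | abaa
  16 |  13 | abaaaabbaaabbbaaaabbaaabaa
  17 |   9 | abaaabaaaabbaaabbbaaaabbaaabaa
  18 |   6 | abaabaaabaaaabbaaabbbaaaabbaaabaa
  19 |   4 | ababaabaaabaaaabbaaabbbaaaabbaaabaa
  20 |  30 | abbaaabaa
  21 |  18 | abbaaabbbaaaabbaaabaa
  22 |  23 | abbbaaaabbaaabaa
  23 |   0 | abbbababaabaaabaaaabbaaabbbaaaabbaaabaa
  24 |  36 | baa
  25 |  26 | baaaabbaaabaa
  26 |  14 | baaaabbaaabbbaaaabbaaabaa
  27 |  32 | baaabaa
  28 |  10 | baaabaaaabbaaabbbaaaabbaaabaa
  29 |  20 | baaabbbaaaabbaaabaa
  30 |   7 | baabaaabaaaabbaaabbbaaaabbaaabaa
  31 |   5 | babaabaaabaaaabbaaabbbaaaabbaaabaa
  32 |   3 | bababaabaaabaaaabbaaabbbaaaabbaaabaa
  33 |  25 | bbaaaabbaaabaa
  34 |  31 | bbaaabaa
  35 |  19 | bbaaabbbaaaabbaaabaa
  36 |   2 | bbababaabaaabaaaabbaaabbbaaaabbaaabaa
  37 |  24 | bbbaaaabbaaabaa
  38 |   1 | bbbababaabaaabaaaabbaaabbbaaaabbaaabaa

[38, 37, 27, 15, 33, 11, 28, 16, 21, 34, 12, 8, 29, 17, 22, 35, 13, 9, 6, 4, 30, 18, 23, 0, 36, 26, 14, 32, 10, 20, 7, 5, 3, 25, 31, 19, 2, 24, 1]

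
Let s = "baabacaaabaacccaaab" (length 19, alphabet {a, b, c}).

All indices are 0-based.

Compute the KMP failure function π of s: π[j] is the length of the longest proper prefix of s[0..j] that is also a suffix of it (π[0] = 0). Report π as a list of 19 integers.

[0, 0, 0, 1, 2, 0, 0, 0, 0, 1, 2, 3, 0, 0, 0, 0, 0, 0, 1]

π[0] = 0
j=1 s[j]='a': π[1]=0 (border '')
j=2 s[j]='a': π[2]=0 (border '')
j=3 s[j]='b': π[3]=1 (border 'b')
j=4 s[j]='a': π[4]=2 (border 'ba')
j=5 s[j]='c': k: 2→0; π[5]=0 (border '')
j=6 s[j]='a': π[6]=0 (border '')
j=7 s[j]='a': π[7]=0 (border '')
j=8 s[j]='a': π[8]=0 (border '')
j=9 s[j]='b': π[9]=1 (border 'b')
j=10 s[j]='a': π[10]=2 (border 'ba')
j=11 s[j]='a': π[11]=3 (border 'baa')
j=12 s[j]='c': k: 3→0; π[12]=0 (border '')
j=13 s[j]='c': π[13]=0 (border '')
j=14 s[j]='c': π[14]=0 (border '')
j=15 s[j]='a': π[15]=0 (border '')
j=16 s[j]='a': π[16]=0 (border '')
j=17 s[j]='a': π[17]=0 (border '')
j=18 s[j]='b': π[18]=1 (border 'b')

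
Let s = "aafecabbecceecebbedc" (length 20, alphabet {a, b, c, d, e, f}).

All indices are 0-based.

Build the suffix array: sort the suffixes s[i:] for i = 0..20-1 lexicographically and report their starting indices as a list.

[0, 5, 1, 6, 15, 7, 16, 19, 4, 9, 13, 10, 18, 14, 3, 8, 12, 17, 11, 2]

rank→(start, suffix):
  0 → (0, 'aafecabbecceecebbedc')
  1 → (5, 'abbecceecebbedc')
  2 → (1, 'afecabbecceecebbedc')
  3 → (6, 'bbecceecebbedc')
  4 → (15, 'bbedc')
  5 → (7, 'becceecebbedc')
  6 → (16, 'bedc')
  7 → (19, 'c')
  8 → (4, 'cabbecceecebbedc')
  9 → (9, 'cceecebbedc')
  10 → (13, 'cebbedc')
  11 → (10, 'ceecebbedc')
  12 → (18, 'dc')
  13 → (14, 'ebbedc')
  14 → (3, 'ecabbecceecebbedc')
  15 → (8, 'ecceecebbedc')
  16 → (12, 'ecebbedc')
  17 → (17, 'edc')
  18 → (11, 'eecebbedc')
  19 → (2, 'fecabbecceecebbedc')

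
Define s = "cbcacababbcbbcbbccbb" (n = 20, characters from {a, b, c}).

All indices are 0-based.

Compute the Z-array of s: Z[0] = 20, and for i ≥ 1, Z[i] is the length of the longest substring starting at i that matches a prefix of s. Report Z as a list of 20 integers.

Z[0]=20
i=1: i≥r, start 0; Z[1]=0
i=2: i≥r, start 0; Z[2]=1 extend→box=[2,3)
i=3: i≥r, start 0; Z[3]=0
i=4: i≥r, start 0; Z[4]=1 extend→box=[4,5)
i=5: i≥r, start 0; Z[5]=0
i=6: i≥r, start 0; Z[6]=0
i=7: i≥r, start 0; Z[7]=0
i=8: i≥r, start 0; Z[8]=0
i=9: i≥r, start 0; Z[9]=0
i=10: i≥r, start 0; Z[10]=2 extend→box=[10,12)
i=11: min(r-i=1, Z[1]=0)=0; Z[11]=0
i=12: i≥r, start 0; Z[12]=0
i=13: i≥r, start 0; Z[13]=2 extend→box=[13,15)
i=14: min(r-i=1, Z[1]=0)=0; Z[14]=0
i=15: i≥r, start 0; Z[15]=0
i=16: i≥r, start 0; Z[16]=1 extend→box=[16,17)
i=17: i≥r, start 0; Z[17]=2 extend→box=[17,19)
i=18: min(r-i=1, Z[1]=0)=0; Z[18]=0
i=19: i≥r, start 0; Z[19]=0

[20, 0, 1, 0, 1, 0, 0, 0, 0, 0, 2, 0, 0, 2, 0, 0, 1, 2, 0, 0]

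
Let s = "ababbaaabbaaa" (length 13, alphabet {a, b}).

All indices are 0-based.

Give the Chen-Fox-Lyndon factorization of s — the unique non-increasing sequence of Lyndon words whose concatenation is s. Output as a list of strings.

emit factor 1: 'ababb' (i=0, period=5)
emit factor 2: 'aaabb' (i=5, period=5)
emit factor 3: 'a' (i=10, period=1)
emit factor 4: 'a' (i=11, period=1)
emit factor 5: 'a' (i=12, period=1)

["ababb", "aaabb", "a", "a", "a"]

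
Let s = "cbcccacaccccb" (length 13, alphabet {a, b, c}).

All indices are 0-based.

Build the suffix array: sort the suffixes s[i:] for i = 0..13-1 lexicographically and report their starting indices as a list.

rank | idx | suffix
   0 |   5 | acaccccb
   1 |   7 | accccb
   2 |  12 | b
   3 |   1 | bcccacaccccb
   4 |   4 | cacaccccb
   5 |   6 | caccccb
   6 |  11 | cb
   7 |   0 | cbcccacaccccb
   8 |   3 | ccacaccccb
   9 |  10 | ccb
  10 |   2 | cccacaccccb
  11 |   9 | cccb
  12 |   8 | ccccb

[5, 7, 12, 1, 4, 6, 11, 0, 3, 10, 2, 9, 8]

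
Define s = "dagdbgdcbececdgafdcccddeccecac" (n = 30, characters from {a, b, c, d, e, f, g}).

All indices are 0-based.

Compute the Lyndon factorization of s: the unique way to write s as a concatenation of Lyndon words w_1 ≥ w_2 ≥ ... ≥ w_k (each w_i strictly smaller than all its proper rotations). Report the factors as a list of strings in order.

emit factor 1: 'd' (i=0, period=1)
emit factor 2: 'agdbgdcbececdg' (i=1, period=14)
emit factor 3: 'afdcccddeccec' (i=15, period=13)
emit factor 4: 'ac' (i=28, period=2)

["d", "agdbgdcbececdg", "afdcccddeccec", "ac"]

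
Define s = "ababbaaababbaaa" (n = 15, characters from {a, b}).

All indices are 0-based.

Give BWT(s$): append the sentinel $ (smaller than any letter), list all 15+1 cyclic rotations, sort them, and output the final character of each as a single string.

rank  rotation          last
    0  $ababbaaababbaaa  a
    1  a$ababbaaababbaa  a
    2  aa$ababbaaababba  a
    3  aaa$ababbaaababb  b
    4  aaababbaaa$ababb  b
    5  aababbaaa$ababba  a
    6  ababbaaa$ababbaa  a
    7  ababbaaababbaaa$  $
    8  abbaaa$ababbaaab  b
    9  abbaaababbaaa$ab  b
   10  baaa$ababbaaabab  b
   11  baaababbaaa$abab  b
   12  babbaaa$ababbaaa  a
   13  babbaaababbaaa$a  a
   14  bbaaa$ababbaaaba  a
   15  bbaaababbaaa$aba  a

aaabbaa$bbbbaaaa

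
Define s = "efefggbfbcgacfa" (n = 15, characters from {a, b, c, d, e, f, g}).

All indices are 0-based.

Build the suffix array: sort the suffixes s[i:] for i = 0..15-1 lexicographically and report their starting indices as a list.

rank | idx | suffix
   0 |  14 | a
   1 |  11 | acfa
   2 |   8 | bcgacfa
   3 |   6 | bfbcgacfa
   4 |  12 | cfa
   5 |   9 | cgacfa
   6 |   0 | efefggbfbcgacfa
   7 |   2 | efggbfbcgacfa
   8 |  13 | fa
   9 |   7 | fbcgacfa
  10 |   1 | fefggbfbcgacfa
  11 |   3 | fggbfbcgacfa
  12 |  10 | gacfa
  13 |   5 | gbfbcgacfa
  14 |   4 | ggbfbcgacfa

[14, 11, 8, 6, 12, 9, 0, 2, 13, 7, 1, 3, 10, 5, 4]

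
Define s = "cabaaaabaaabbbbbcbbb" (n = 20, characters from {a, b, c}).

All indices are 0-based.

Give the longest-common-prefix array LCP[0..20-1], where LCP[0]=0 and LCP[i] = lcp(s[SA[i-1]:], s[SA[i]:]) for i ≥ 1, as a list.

[0, 3, 4, 2, 3, 1, 5, 2, 0, 1, 4, 1, 2, 3, 4, 3, 2, 1, 0, 1]

rank | idx | suffix
   0 |   3 | aaaabaaabbbbbcbbb
   1 |   4 | aaabaaabbbbbcbbb
   2 |   8 | aaabbbbbcbbb
   3 |   5 | aabaaabbbbbcbbb
   4 |   9 | aabbbbbcbbb
   5 |   1 | abaaaabaaabbbbbcbbb
   6 |   6 | abaaabbbbbcbbb
   7 |  10 | abbbbbcbbb
   8 |  19 | b
   9 |   2 | baaaabaaabbbbbcbbb
  10 |   7 | baaabbbbbcbbb
  11 |  18 | bb
  12 |  17 | bbb
  13 |  11 | bbbbbcbbb
  14 |  12 | bbbbcbbb
  15 |  13 | bbbcbbb
  16 |  14 | bbcbbb
  17 |  15 | bcbbb
  18 |   0 | cabaaaabaaabbbbbcbbb
  19 |  16 | cbbb

SA = [3, 4, 8, 5, 9, 1, 6, 10, 19, 2, 7, 18, 17, 11, 12, 13, 14, 15, 0, 16]
rank  pair      lcp
   1  s[3:],s[4:]  3  'aaa'
   2  s[4:],s[8:]  4  'aaab'
   3  s[8:],s[5:]  2  'aa'
   4  s[5:],s[9:]  3  'aab'
   5  s[9:],s[1:]  1  'a'
   6  s[1:],s[6:]  5  'abaaa'
   7  s[6:],s[10:]  2  'ab'
   8  s[10:],s[19:]  0  ''
   9  s[19:],s[2:]  1  'b'
  10  s[2:],s[7:]  4  'baaa'
  11  s[7:],s[18:]  1  'b'
  12  s[18:],s[17:]  2  'bb'
  13  s[17:],s[11:]  3  'bbb'
  14  s[11:],s[12:]  4  'bbbb'
  15  s[12:],s[13:]  3  'bbb'
  16  s[13:],s[14:]  2  'bb'
  17  s[14:],s[15:]  1  'b'
  18  s[15:],s[0:]  0  ''
  19  s[0:],s[16:]  1  'c'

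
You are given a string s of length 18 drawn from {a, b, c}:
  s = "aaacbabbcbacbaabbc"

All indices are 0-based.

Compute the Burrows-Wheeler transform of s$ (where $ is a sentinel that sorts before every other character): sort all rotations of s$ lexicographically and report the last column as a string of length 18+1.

c$baabbacccaabbbaab

rank  rotation             last
    0  $aaacbabbcbacbaabbc  c
    1  aaacbabbcbacbaabbc$  $
    2  aabbc$aaacbabbcbacb  b
    3  aacbabbcbacbaabbc$a  a
    4  abbc$aaacbabbcbacba  a
    5  abbcbacbaabbc$aaacb  b
    6  acbaabbc$aaacbabbcb  b
    7  acbabbcbacbaabbc$aa  a
    8  baabbc$aaacbabbcbac  c
    9  babbcbacbaabbc$aaac  c
   10  bacbaabbc$aaacbabbc  c
   11  bbc$aaacbabbcbacbaa  a
   12  bbcbacbaabbc$aaacba  a
   13  bc$aaacbabbcbacbaab  b
   14  bcbacbaabbc$aaacbab  b
   15  c$aaacbabbcbacbaabb  b
   16  cbaabbc$aaacbabbcba  a
   17  cbabbcbacbaabbc$aaa  a
   18  cbacbaabbc$aaacbabb  b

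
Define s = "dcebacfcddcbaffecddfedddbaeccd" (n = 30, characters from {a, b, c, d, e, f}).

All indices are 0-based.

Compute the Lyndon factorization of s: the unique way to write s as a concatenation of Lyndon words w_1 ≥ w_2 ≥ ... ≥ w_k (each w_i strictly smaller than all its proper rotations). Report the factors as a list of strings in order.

emit factor 1: 'd' (i=0, period=1)
emit factor 2: 'ce' (i=1, period=2)
emit factor 3: 'b' (i=3, period=1)
emit factor 4: 'acfcddcbaffecddfedddbaeccd' (i=4, period=26)

["d", "ce", "b", "acfcddcbaffecddfedddbaeccd"]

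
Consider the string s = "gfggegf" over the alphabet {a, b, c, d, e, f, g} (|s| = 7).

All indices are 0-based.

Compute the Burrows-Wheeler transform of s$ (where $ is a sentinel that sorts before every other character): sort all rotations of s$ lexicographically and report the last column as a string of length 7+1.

rank  rotation  last
    0  $gfggegf  f
    1  egf$gfgg  g
    2  f$gfggeg  g
    3  fggegf$g  g
    4  gegf$gfg  g
    5  gf$gfgge  e
    6  gfggegf$  $
    7  ggegf$gf  f

fgggge$f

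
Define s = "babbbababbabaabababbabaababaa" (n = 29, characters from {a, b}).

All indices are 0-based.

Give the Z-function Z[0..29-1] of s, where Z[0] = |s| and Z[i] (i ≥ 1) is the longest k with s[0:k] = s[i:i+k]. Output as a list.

[29, 0, 1, 1, 3, 0, 4, 0, 1, 3, 0, 2, 0, 0, 3, 0, 4, 0, 1, 3, 0, 2, 0, 0, 3, 0, 2, 0, 0]

Z[0]=29
i=1: fresh scan; Z[1]=0
i=2: fresh scan; Z[2]=1 scan→box=[2,3)
i=3: fresh scan; Z[3]=1 scan→box=[3,4)
i=4: fresh scan; Z[4]=3 scan→box=[4,7)
i=5: min(r-i=2, Z[1]=0)=0; Z[5]=0
i=6: min(r-i=1, Z[2]=1)=1; Z[6]=4 scan→box=[6,10)
i=7: min(r-i=3, Z[1]=0)=0; Z[7]=0
i=8: min(r-i=2, Z[2]=1)=1; Z[8]=1
i=9: min(r-i=1, Z[3]=1)=1; Z[9]=3 scan→box=[9,12)
i=10: min(r-i=2, Z[1]=0)=0; Z[10]=0
i=11: min(r-i=1, Z[2]=1)=1; Z[11]=2 scan→box=[11,13)
i=12: min(r-i=1, Z[1]=0)=0; Z[12]=0
i=13: fresh scan; Z[13]=0
i=14: fresh scan; Z[14]=3 scan→box=[14,17)
i=15: min(r-i=2, Z[1]=0)=0; Z[15]=0
i=16: min(r-i=1, Z[2]=1)=1; Z[16]=4 scan→box=[16,20)
i=17: min(r-i=3, Z[1]=0)=0; Z[17]=0
i=18: min(r-i=2, Z[2]=1)=1; Z[18]=1
i=19: min(r-i=1, Z[3]=1)=1; Z[19]=3 scan→box=[19,22)
i=20: min(r-i=2, Z[1]=0)=0; Z[20]=0
i=21: min(r-i=1, Z[2]=1)=1; Z[21]=2 scan→box=[21,23)
i=22: min(r-i=1, Z[1]=0)=0; Z[22]=0
i=23: fresh scan; Z[23]=0
i=24: fresh scan; Z[24]=3 scan→box=[24,27)
i=25: min(r-i=2, Z[1]=0)=0; Z[25]=0
i=26: min(r-i=1, Z[2]=1)=1; Z[26]=2 scan→box=[26,28)
i=27: min(r-i=1, Z[1]=0)=0; Z[27]=0
i=28: fresh scan; Z[28]=0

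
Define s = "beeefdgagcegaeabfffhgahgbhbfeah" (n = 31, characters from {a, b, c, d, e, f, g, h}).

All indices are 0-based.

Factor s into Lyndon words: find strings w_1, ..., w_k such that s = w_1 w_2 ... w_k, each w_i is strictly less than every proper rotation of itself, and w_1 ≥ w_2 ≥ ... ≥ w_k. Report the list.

emit factor 1: 'beeefdg' (i=0, period=7)
emit factor 2: 'agceg' (i=7, period=5)
emit factor 3: 'ae' (i=12, period=2)
emit factor 4: 'abfffhgahgbhbfeah' (i=14, period=17)

["beeefdg", "agceg", "ae", "abfffhgahgbhbfeah"]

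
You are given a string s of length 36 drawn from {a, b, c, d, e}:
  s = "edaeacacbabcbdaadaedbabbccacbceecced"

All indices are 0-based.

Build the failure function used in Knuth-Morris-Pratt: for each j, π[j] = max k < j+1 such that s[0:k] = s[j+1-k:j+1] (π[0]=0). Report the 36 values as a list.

π[0] = 0
j=1 s[j]='d': π[1]=0 (border '')
j=2 s[j]='a': π[2]=0 (border '')
j=3 s[j]='e': π[3]=1 (border 'e')
j=4 s[j]='a': k: 1→0; π[4]=0 (border '')
j=5 s[j]='c': π[5]=0 (border '')
j=6 s[j]='a': π[6]=0 (border '')
j=7 s[j]='c': π[7]=0 (border '')
j=8 s[j]='b': π[8]=0 (border '')
j=9 s[j]='a': π[9]=0 (border '')
j=10 s[j]='b': π[10]=0 (border '')
j=11 s[j]='c': π[11]=0 (border '')
j=12 s[j]='b': π[12]=0 (border '')
j=13 s[j]='d': π[13]=0 (border '')
j=14 s[j]='a': π[14]=0 (border '')
j=15 s[j]='a': π[15]=0 (border '')
j=16 s[j]='d': π[16]=0 (border '')
j=17 s[j]='a': π[17]=0 (border '')
j=18 s[j]='e': π[18]=1 (border 'e')
j=19 s[j]='d': π[19]=2 (border 'ed')
j=20 s[j]='b': k: 2→0; π[20]=0 (border '')
j=21 s[j]='a': π[21]=0 (border '')
j=22 s[j]='b': π[22]=0 (border '')
j=23 s[j]='b': π[23]=0 (border '')
j=24 s[j]='c': π[24]=0 (border '')
j=25 s[j]='c': π[25]=0 (border '')
j=26 s[j]='a': π[26]=0 (border '')
j=27 s[j]='c': π[27]=0 (border '')
j=28 s[j]='b': π[28]=0 (border '')
j=29 s[j]='c': π[29]=0 (border '')
j=30 s[j]='e': π[30]=1 (border 'e')
j=31 s[j]='e': k: 1→0; π[31]=1 (border 'e')
j=32 s[j]='c': k: 1→0; π[32]=0 (border '')
j=33 s[j]='c': π[33]=0 (border '')
j=34 s[j]='e': π[34]=1 (border 'e')
j=35 s[j]='d': π[35]=2 (border 'ed')

[0, 0, 0, 1, 0, 0, 0, 0, 0, 0, 0, 0, 0, 0, 0, 0, 0, 0, 1, 2, 0, 0, 0, 0, 0, 0, 0, 0, 0, 0, 1, 1, 0, 0, 1, 2]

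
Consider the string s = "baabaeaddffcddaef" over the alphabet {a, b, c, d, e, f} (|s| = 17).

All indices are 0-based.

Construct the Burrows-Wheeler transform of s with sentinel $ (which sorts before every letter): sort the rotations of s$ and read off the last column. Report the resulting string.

fbaebd$afdcadaaefd

rank  rotation            last
    0  $baabaeaddffcddaef  f
    1  aabaeaddffcddaef$b  b
    2  abaeaddffcddaef$ba  a
    3  addffcddaef$baabae  e
    4  aeaddffcddaef$baab  b
    5  aef$baabaeaddffcdd  d
    6  baabaeaddffcddaef$  $
    7  baeaddffcddaef$baa  a
    8  cddaef$baabaeaddff  f
    9  daef$baabaeaddffcd  d
   10  ddaef$baabaeaddffc  c
   11  ddffcddaef$baabaea  a
   12  dffcddaef$baabaead  d
   13  eaddffcddaef$baaba  a
   14  ef$baabaeaddffcdda  a
   15  f$baabaeaddffcddae  e
   16  fcddaef$baabaeaddf  f
   17  ffcddaef$baabaeadd  d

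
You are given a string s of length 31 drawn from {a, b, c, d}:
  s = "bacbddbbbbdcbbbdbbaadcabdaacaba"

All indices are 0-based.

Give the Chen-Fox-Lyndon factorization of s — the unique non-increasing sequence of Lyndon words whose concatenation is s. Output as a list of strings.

emit factor 1: 'b' (i=0, period=1)
emit factor 2: 'acbddbbbbdcbbbdbb' (i=1, period=17)
emit factor 3: 'aadcabd' (i=18, period=7)
emit factor 4: 'aacab' (i=25, period=5)
emit factor 5: 'a' (i=30, period=1)

["b", "acbddbbbbdcbbbdbb", "aadcabd", "aacab", "a"]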